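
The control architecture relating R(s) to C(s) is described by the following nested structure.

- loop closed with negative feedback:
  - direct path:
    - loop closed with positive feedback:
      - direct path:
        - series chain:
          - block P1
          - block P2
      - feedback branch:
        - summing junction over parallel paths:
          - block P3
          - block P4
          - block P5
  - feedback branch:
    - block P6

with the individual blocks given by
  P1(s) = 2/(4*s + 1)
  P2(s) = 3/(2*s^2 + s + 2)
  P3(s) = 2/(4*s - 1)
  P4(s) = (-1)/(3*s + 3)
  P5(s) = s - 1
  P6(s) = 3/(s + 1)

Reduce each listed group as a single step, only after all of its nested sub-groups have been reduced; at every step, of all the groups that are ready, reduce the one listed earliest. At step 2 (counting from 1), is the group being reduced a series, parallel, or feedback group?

Answer: parallel

Working:
1. reduce the series chain P1, P2
2. combine P3, P4, P5 in parallel
3. feedback reduction of (P1*P2), (P3+P4+P5)
4. feedback reduction of [(P1*P2)/(1-(P1*P2)*(P3+P4+P5))], P6
So the answer for step 2 is parallel.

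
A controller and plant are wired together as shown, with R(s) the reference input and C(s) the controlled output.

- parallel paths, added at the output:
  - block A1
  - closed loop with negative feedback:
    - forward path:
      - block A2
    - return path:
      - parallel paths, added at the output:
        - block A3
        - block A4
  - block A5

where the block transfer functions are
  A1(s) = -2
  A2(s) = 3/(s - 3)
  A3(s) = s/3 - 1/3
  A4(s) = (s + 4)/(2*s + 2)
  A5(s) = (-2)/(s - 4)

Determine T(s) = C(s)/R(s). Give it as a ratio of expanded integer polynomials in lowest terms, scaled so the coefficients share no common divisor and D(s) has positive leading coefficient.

Reducing step by step:

(1) parallel reduction of A3, A4 gives (2*s^2 + 3*s + 10)/(6*s + 6)
(2) reduce the feedback loop with forward A2 and return (A3+A4) gives (6*s + 6)/(4*s^2 - s + 4)
(3) sum the parallel branches A1, [A2/(1+A2*(A3+A4))], A5: this yields T(s), and no further normalization is needed

Answer: (-8*s^3 + 32*s^2 - 32*s)/(4*s^3 - 17*s^2 + 8*s - 16)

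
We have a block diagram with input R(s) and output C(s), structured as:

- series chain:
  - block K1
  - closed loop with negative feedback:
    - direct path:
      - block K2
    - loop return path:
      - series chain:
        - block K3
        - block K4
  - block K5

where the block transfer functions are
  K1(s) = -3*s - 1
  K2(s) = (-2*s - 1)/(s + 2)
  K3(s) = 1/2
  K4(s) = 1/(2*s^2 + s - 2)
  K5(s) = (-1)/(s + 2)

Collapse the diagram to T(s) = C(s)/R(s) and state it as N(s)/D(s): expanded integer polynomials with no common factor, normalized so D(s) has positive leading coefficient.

First reduce the diagram to T(s).

Step 1: series reduction of K3, K4 -> 1/(4*s^2 + 2*s - 4)
Step 2: collapse the loop (K2 forward, (K3*K4) return) -> (-8*s^3 - 8*s^2 + 6*s + 4)/(4*s^3 + 10*s^2 - 2*s - 9)
Step 3: multiply K1, [K2/(1+K2*(K3*K4))], K5 (series): this yields T(s), and no further normalization is needed

Answer: (-24*s^4 - 32*s^3 + 10*s^2 + 18*s + 4)/(4*s^4 + 18*s^3 + 18*s^2 - 13*s - 18)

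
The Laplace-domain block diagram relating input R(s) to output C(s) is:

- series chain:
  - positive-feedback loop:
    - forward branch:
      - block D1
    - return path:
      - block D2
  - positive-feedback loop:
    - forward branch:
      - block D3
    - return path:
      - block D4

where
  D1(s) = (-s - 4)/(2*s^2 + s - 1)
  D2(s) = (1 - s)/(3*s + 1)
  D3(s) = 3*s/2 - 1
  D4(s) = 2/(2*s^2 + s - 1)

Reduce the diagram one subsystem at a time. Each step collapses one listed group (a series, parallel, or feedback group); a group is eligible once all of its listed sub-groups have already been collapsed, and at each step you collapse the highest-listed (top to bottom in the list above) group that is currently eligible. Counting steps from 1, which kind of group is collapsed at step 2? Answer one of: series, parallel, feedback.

(1) apply the feedback formula to D1, D2
(2) close the feedback loop around D3, D4
(3) cascade [D1/(1-D1*D2)], [D3/(1-D3*D4)]
The group at step 2 is a feedback group.

Therefore the answer is feedback.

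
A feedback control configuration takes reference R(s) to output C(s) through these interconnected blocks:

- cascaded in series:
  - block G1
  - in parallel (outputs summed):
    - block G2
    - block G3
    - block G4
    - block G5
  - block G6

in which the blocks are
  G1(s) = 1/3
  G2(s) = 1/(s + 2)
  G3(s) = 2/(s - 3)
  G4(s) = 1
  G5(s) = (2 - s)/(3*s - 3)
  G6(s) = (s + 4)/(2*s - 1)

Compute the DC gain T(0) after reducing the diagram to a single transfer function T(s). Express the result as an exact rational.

First reduce the diagram to T(s).

Step 1. parallel reduction of G2, G3, G4, G5; result (2*s^3 + 6*s^2 - 17*s + 3)/(3*s^3 - 6*s^2 - 15*s + 18)
Step 2. combine G1, (G2+G3+G4+G5), G6 in series; result (2*s^4 + 14*s^3 + 7*s^2 - 65*s + 12)/(18*s^4 - 45*s^3 - 72*s^2 + 153*s - 54)
Evaluating the step-2 result (the overall T(s)) at s = 0 gives T(0) = 12/(-54) = -2/9.

Answer: -2/9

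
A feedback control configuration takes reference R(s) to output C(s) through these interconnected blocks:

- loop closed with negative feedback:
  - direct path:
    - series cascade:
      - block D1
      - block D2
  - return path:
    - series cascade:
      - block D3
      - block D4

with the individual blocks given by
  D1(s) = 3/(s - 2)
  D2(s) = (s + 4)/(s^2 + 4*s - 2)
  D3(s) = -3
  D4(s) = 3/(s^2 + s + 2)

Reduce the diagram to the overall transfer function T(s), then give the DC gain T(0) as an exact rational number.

(1) combine D1, D2 in series gives (3*s + 12)/(s^3 + 2*s^2 - 10*s + 4)
(2) combine D3, D4 in series gives (-9)/(s^2 + s + 2)
(3) collapse the loop ((D1*D2) forward, (D3*D4) return) gives (3*s^3 + 15*s^2 + 18*s + 24)/(s^5 + 3*s^4 - 6*s^3 - 2*s^2 - 43*s - 100)
That last expression is T(s); at s = 0 only the constant terms survive, so T(0) = 24/(-100) = -6/25.

Answer: -6/25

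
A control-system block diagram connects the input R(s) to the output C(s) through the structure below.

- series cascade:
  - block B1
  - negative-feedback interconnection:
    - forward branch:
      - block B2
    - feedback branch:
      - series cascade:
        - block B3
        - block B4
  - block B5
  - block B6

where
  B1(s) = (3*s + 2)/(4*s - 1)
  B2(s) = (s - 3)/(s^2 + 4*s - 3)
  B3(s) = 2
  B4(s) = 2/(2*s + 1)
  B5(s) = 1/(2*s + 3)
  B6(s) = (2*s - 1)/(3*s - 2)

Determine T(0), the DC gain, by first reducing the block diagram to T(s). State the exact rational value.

Answer: -1/15

Working:
1. reduce the series chain B3, B4 = 4/(2*s + 1)
2. collapse the loop (B2 forward, (B3*B4) return) = (2*s^2 - 5*s - 3)/(2*s^3 + 9*s^2 + 2*s - 15)
3. reduce the series chain B1, [B2/(1+B2*(B3*B4))], B5, B6 = (12*s^4 - 28*s^3 - 27*s^2 + 7*s + 6)/(48*s^6 + 244*s^5 + 116*s^4 - 581*s^3 - 214*s^2 + 447*s - 90)
DC gain: substitute s = 0 into T(s) from step 3: T(0) = 6/(-90) = -1/15.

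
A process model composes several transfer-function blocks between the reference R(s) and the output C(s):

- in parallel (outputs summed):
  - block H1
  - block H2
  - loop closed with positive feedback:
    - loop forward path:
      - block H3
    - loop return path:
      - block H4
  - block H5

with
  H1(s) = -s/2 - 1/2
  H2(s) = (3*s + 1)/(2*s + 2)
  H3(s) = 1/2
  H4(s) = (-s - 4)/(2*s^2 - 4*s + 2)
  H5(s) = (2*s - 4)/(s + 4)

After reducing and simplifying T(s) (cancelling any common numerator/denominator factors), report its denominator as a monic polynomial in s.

(1) reduce the feedback loop with forward H3 and return H4 = (2*s^2 - 4*s + 2)/(4*s^2 - 7*s + 8)
(2) sum the parallel branches H1, H2, [H3/(1-H3*H4)], H5 = (-4*s^5 + 15*s^4 - 3*s^3 - 44*s^2 + 44*s - 48)/(8*s^4 + 26*s^3 - 22*s^2 + 24*s + 64)
T(s) is the step-2 result (common factors already cancelled). Leading coefficient of the denominator: 8. Divide through by 8 for the monic polynomial.

Therefore the answer is s^4 + 13*s^3/4 - 11*s^2/4 + 3*s + 8.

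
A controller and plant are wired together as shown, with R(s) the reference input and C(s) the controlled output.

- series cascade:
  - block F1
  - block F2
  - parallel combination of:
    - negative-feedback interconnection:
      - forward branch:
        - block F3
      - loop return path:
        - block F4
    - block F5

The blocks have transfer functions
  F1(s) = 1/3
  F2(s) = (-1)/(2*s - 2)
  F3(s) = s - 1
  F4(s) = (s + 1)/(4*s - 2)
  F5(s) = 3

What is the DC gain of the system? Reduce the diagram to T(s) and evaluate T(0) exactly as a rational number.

Answer: 7/18

Working:
[1] close the feedback loop around F3, F4 gives (4*s^2 - 6*s + 2)/(s^2 + 4*s - 3)
[2] combine [F3/(1+F3*F4)], F5 in parallel gives (7*s^2 + 6*s - 7)/(s^2 + 4*s - 3)
[3] multiply F1, F2, ([F3/(1+F3*F4)]+F5) (series) gives (-7*s^2 - 6*s + 7)/(6*s^3 + 18*s^2 - 42*s + 18)
DC gain: substitute s = 0 into T(s) from step 3: T(0) = 7/18.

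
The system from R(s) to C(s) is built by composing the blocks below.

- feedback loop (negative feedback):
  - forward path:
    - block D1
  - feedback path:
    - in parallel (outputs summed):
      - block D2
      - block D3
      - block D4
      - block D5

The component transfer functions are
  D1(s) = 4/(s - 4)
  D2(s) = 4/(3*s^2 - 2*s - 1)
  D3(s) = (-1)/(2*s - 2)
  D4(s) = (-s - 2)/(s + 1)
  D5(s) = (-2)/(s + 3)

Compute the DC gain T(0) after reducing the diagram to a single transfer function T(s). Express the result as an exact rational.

(1) add D2, D3, D4, D5 (parallel) gives (-6*s^4 - 41*s^3 - 23*s^2 + 65*s + 37)/(6*s^4 + 20*s^3 - 20*s - 6)
(2) close the feedback loop around D1, (D2+D3+D4+D5) gives (12*s^4 + 40*s^3 - 40*s - 12)/(3*s^5 - 14*s^4 - 122*s^3 - 56*s^2 + 167*s + 86)
Step 2 gives the overall T(s). Then T(0) = -12/86 = -6/43.

Hence the answer: -6/43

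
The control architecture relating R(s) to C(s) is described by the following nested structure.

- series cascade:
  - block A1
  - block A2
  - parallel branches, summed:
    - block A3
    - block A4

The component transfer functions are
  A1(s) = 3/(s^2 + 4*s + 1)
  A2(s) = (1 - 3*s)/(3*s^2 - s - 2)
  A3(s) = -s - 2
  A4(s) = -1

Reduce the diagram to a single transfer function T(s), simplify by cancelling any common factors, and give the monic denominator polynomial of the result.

The answer is s^4 + 11*s^3/3 - s^2 - 3*s - 2/3.

Reasoning:
Step 1: combine A3, A4 in parallel -> -s - 3
Step 2: multiply A1, A2, (A3+A4) (series) -> (9*s^2 + 24*s - 9)/(3*s^4 + 11*s^3 - 3*s^2 - 9*s - 2)
The result of step 2 is T(s) in lowest terms. Its denominator has leading coefficient 3; dividing the denominator through by 3 makes it monic.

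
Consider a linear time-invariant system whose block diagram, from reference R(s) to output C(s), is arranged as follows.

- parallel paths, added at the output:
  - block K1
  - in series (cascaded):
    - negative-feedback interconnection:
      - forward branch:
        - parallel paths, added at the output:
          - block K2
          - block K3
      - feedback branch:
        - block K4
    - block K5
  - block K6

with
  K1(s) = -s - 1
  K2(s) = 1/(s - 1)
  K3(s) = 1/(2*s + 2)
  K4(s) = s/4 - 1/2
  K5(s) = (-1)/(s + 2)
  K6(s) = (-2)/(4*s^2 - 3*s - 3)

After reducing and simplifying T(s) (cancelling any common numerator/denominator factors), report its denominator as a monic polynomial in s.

First reduce the diagram to T(s).

[1] sum the parallel branches K2, K3 = (3*s + 1)/(2*s^2 - 2)
[2] feedback reduction of (K2+K3), K4 = (12*s + 4)/(11*s^2 - 5*s - 10)
[3] reduce the series chain [(K2+K3)/(1+(K2+K3)*K4)], K5 = (-12*s - 4)/(11*s^3 + 17*s^2 - 20*s - 20)
[4] sum the parallel branches K1, ([(K2+K3)/(1+(K2+K3)*K4)]*K5), K6 = (-44*s^6 - 79*s^5 + 129*s^4 + 165*s^3 - 63*s^2 - 92*s - 8)/(44*s^5 + 35*s^4 - 164*s^3 - 71*s^2 + 120*s + 60)
That last expression is T(s), already simplified. Scaling its denominator by 1/44 (the reciprocal of the leading coefficient) yields the monic denominator.

Answer: s^5 + 35*s^4/44 - 41*s^3/11 - 71*s^2/44 + 30*s/11 + 15/11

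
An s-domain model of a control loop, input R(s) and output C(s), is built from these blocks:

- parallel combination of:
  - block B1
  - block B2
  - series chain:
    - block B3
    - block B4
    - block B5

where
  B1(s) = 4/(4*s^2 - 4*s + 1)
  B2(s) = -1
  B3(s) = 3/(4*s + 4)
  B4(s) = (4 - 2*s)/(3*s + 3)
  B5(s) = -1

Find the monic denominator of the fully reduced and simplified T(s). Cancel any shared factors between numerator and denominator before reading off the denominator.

First reduce the diagram to T(s).

1. series reduction of B3, B4, B5, giving (s - 2)/(2*s^2 + 4*s + 2)
2. combine B1, B2, (B3*B4*B5) in parallel, giving (-8*s^4 - 4*s^3 + 2*s^2 + 29*s + 4)/(8*s^4 + 8*s^3 - 6*s^2 - 4*s + 2)
Step 2 gives the fully reduced T(s), with no common factor left to cancel. The denominator's leading coefficient is 8, so divide each of its coefficients by 8 to get the monic form.

Answer: s^4 + s^3 - 3*s^2/4 - s/2 + 1/4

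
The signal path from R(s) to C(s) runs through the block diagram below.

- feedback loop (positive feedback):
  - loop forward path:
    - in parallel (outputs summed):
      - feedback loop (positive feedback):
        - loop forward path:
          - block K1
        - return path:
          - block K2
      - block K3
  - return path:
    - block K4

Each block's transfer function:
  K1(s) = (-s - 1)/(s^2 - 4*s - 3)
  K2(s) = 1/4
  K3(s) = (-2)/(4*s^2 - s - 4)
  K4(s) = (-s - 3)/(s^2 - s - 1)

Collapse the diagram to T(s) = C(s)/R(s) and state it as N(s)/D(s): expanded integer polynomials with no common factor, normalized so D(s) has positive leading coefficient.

First reduce the diagram to T(s).

[1] apply the feedback formula to K1, K2 = (-4*s - 4)/(4*s^2 - 15*s - 11)
[2] add [K1/(1-K1*K2)], K3 (parallel) = (-16*s^3 - 20*s^2 + 50*s + 38)/(16*s^4 - 64*s^3 - 45*s^2 + 71*s + 44)
[3] feedback reduction of ([K1/(1-K1*K2)]+K3), K4, which is the overall transfer function T(s) = C(s)/R(s) in lowest terms

Answer: (-16*s^5 - 4*s^4 + 86*s^3 + 8*s^2 - 88*s - 38)/(16*s^6 - 80*s^5 - 13*s^4 + 112*s^3 + 8*s^2 + 73*s + 70)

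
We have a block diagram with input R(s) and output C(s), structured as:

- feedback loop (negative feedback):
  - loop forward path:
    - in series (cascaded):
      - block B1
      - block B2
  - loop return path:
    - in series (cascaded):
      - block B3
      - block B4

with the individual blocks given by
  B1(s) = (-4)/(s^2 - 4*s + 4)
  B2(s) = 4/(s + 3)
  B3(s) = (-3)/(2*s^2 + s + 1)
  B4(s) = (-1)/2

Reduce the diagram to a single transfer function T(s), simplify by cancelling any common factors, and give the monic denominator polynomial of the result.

The answer is s^5 - s^4/2 - 8*s^3 + 15*s^2/2 + 2*s - 6.

Reasoning:
1. series reduction of B1, B2: (-16)/(s^3 - s^2 - 8*s + 12)
2. multiply B3, B4 (series): 3/(4*s^2 + 2*s + 2)
3. feedback reduction of (B1*B2), (B3*B4): (-32*s^2 - 16*s - 16)/(2*s^5 - s^4 - 16*s^3 + 15*s^2 + 4*s - 12)
T(s) is the step-3 result (common factors already cancelled). Leading coefficient of the denominator: 2. Divide through by 2 for the monic polynomial.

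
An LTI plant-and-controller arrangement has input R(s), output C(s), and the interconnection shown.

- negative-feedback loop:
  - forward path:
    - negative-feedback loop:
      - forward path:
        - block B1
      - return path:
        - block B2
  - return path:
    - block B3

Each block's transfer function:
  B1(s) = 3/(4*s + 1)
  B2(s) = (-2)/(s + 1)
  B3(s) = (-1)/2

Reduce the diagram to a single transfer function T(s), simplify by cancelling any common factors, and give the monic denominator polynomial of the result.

[1] apply the feedback formula to B1, B2: (3*s + 3)/(4*s^2 + 5*s - 5)
[2] feedback reduction of [B1/(1+B1*B2)], B3: (6*s + 6)/(8*s^2 + 7*s - 13)
T(s) is the step-2 result (common factors already cancelled). Leading coefficient of the denominator: 8. Divide through by 8 for the monic polynomial.

Hence the answer: s^2 + 7*s/8 - 13/8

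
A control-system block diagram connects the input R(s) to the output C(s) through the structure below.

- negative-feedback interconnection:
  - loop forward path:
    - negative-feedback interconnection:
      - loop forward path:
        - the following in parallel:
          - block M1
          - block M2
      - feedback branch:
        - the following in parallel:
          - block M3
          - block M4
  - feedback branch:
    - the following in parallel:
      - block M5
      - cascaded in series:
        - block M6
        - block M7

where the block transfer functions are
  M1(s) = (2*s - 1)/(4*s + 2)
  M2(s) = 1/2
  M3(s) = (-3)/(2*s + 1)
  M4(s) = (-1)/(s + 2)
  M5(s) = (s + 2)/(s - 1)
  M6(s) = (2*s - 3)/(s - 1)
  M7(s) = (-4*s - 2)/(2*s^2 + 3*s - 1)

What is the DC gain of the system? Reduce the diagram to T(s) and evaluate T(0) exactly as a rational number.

Step 1: reduce the parallel group M1, M2 gives (2*s)/(2*s + 1)
Step 2: add M3, M4 (parallel) gives (-5*s - 7)/(2*s^2 + 5*s + 2)
Step 3: feedback reduction of (M1+M2), (M3+M4) gives (4*s^3 + 10*s^2 + 4*s)/(4*s^3 + 2*s^2 - 5*s + 2)
Step 4: multiply M6, M7 (series) gives (-8*s^2 + 8*s + 6)/(2*s^3 + s^2 - 4*s + 1)
Step 5: sum the parallel branches M5, (M6*M7) gives (2*s^3 - s^2 + 13*s + 4)/(2*s^3 + s^2 - 4*s + 1)
Step 6: reduce the feedback loop with forward [(M1+M2)/(1+(M1+M2)*(M3+M4))] and return (M5+(M6*M7)) gives (8*s^6 + 24*s^5 + 2*s^4 - 32*s^3 - 6*s^2 + 4*s)/(16*s^6 + 24*s^5 + 26*s^4 + 137*s^3 + 116*s^2 + 3*s + 2)
Evaluating the step-6 result (the overall T(s)) at s = 0 gives T(0) = 0/2 = 0.

Final answer: 0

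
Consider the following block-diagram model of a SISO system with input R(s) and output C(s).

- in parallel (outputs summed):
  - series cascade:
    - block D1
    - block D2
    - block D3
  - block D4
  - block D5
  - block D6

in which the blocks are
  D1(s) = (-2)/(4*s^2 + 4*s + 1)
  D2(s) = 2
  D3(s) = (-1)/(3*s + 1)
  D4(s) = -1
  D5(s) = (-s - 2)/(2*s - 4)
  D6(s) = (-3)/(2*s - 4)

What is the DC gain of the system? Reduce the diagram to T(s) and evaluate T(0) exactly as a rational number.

Step 1 - multiply D1, D2, D3 (series) -> 4/(12*s^3 + 16*s^2 + 7*s + 1)
Step 2 - reduce the parallel group (D1*D2*D3), D4, D5, D6 -> (-36*s^4 - 60*s^3 - 37*s^2 - 2*s - 17)/(24*s^4 - 16*s^3 - 50*s^2 - 26*s - 4)
DC gain: substitute s = 0 into T(s) from step 2: T(0) = -17/(-4) = 17/4.

Final answer: 17/4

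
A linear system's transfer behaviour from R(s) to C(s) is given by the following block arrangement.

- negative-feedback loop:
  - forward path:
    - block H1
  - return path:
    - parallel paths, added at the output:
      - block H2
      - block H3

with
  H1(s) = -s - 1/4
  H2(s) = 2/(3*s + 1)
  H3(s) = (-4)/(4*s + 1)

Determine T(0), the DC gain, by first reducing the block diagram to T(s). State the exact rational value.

[1] combine H2, H3 in parallel = (-4*s - 2)/(12*s^2 + 7*s + 1)
[2] feedback reduction of H1, (H2+H3) = (-12*s^2 - 7*s - 1)/(16*s + 6)
That last expression is T(s); at s = 0 only the constant terms survive, so T(0) = -1/6.

Answer: -1/6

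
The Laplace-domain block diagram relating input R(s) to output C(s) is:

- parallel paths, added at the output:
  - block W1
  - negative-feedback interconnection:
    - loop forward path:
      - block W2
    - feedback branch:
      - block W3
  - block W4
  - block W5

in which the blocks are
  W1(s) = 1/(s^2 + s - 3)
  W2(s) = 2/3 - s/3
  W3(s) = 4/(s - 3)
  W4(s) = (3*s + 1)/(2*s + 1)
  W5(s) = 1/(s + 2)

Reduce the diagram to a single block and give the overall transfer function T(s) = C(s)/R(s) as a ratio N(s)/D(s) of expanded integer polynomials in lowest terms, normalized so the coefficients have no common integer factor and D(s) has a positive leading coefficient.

1. reduce the feedback loop with forward W2 and return W3: (s^2 - 5*s + 6)/(s + 1)
2. add W1, [W2/(1+W2*W3)], W4, W5 (parallel): this yields T(s), and no further normalization is needed

Hence the answer: (2*s^6 - 7*s^4 + 41*s^3 + 51*s^2 - 74*s - 43)/(2*s^5 + 9*s^4 + 8*s^3 - 12*s^2 - 19*s - 6)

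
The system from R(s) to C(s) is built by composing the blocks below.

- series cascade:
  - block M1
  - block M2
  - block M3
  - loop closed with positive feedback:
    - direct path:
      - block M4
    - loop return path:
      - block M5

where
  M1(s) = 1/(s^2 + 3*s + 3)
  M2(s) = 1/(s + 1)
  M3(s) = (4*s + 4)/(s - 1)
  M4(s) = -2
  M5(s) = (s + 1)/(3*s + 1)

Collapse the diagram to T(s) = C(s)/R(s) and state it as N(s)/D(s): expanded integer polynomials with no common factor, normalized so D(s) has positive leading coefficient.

(1) apply the feedback formula to M4, M5, giving (-6*s - 2)/(5*s + 3)
(2) series reduction of M1, M2, M3, [M4/(1-M4*M5)]; the result is T(s) itself (integer coefficients, no common factor, positive leading denominator coefficient)

Therefore the answer is (-24*s - 8)/(5*s^4 + 13*s^3 + 6*s^2 - 15*s - 9).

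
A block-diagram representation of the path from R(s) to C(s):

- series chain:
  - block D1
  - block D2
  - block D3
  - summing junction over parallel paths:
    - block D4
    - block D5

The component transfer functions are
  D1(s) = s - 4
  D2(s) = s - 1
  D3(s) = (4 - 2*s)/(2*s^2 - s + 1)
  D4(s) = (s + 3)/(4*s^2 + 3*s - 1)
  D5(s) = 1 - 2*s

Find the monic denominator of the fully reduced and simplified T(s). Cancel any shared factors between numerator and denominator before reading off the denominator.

First reduce the diagram to T(s).

[1] combine D4, D5 in parallel: (-8*s^3 - 2*s^2 + 6*s + 2)/(4*s^2 + 3*s - 1)
[2] reduce the series chain D1, D2, D3, (D4+D5): (16*s^6 - 108*s^5 + 184*s^4 + 8*s^3 - 172*s^2 + 40*s + 32)/(8*s^4 + 2*s^3 - s^2 + 4*s - 1)
T(s) is the step-2 result (common factors already cancelled). Leading coefficient of the denominator: 8. Divide through by 8 for the monic polynomial.

Answer: s^4 + s^3/4 - s^2/8 + s/2 - 1/8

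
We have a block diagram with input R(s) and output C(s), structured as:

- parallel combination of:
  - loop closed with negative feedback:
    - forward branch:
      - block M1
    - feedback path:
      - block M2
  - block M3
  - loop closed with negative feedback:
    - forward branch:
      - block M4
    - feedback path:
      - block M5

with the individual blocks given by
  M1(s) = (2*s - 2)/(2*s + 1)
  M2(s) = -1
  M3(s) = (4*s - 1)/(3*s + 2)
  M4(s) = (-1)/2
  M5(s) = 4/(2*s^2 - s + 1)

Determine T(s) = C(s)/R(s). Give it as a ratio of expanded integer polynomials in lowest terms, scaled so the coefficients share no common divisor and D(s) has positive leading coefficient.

The answer is (24*s^4 + 10*s^3 - 63*s^2 - 9*s + 8)/(36*s^3 + 6*s^2 - 30*s - 12).

Reasoning:
(1) feedback reduction of M1, M2 -> 2*s/3 - 2/3
(2) feedback reduction of M4, M5 -> (-2*s^2 + s - 1)/(4*s^2 - 2*s - 2)
(3) combine [M1/(1+M1*M2)], M3, [M4/(1+M4*M5)] in parallel - this is the overall T(s), already in the required normalized form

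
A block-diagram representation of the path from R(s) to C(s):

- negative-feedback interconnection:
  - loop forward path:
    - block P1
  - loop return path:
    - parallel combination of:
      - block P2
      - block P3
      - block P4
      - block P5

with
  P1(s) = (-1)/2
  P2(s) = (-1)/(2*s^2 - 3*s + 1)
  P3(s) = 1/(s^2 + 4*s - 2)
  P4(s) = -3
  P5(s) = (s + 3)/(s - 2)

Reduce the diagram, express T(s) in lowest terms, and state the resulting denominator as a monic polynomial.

[1] reduce the parallel group P2, P3, P4, P5 = (-4*s^5 + 8*s^4 + 76*s^3 - 164*s^2 + 111*s - 24)/(2*s^5 + s^4 - 25*s^3 + 40*s^2 - 22*s + 4)
[2] close the feedback loop around P1, (P2+P3+P4+P5) = (-2*s^5 - s^4 + 25*s^3 - 40*s^2 + 22*s - 4)/(8*s^5 - 6*s^4 - 126*s^3 + 244*s^2 - 155*s + 32)
The result of step 2 is T(s) in lowest terms. Its denominator has leading coefficient 8; dividing the denominator through by 8 makes it monic.

Therefore the answer is s^5 - 3*s^4/4 - 63*s^3/4 + 61*s^2/2 - 155*s/8 + 4.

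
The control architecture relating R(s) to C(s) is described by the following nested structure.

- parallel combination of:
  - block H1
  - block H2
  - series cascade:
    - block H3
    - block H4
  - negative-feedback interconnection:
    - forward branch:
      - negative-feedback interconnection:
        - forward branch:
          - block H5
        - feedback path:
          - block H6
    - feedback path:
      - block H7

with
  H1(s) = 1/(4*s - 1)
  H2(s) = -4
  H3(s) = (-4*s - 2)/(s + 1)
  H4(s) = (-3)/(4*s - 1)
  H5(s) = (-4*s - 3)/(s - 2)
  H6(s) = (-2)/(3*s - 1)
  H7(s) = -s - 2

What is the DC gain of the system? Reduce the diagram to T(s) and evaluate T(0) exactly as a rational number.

Reducing step by step:

1. combine H3, H4 in series gives (12*s + 6)/(4*s^2 + 3*s - 1)
2. close the feedback loop around H5, H6 gives (-12*s^2 - 5*s + 3)/(3*s^2 + s + 8)
3. close the feedback loop around [H5/(1+H5*H6)], H7 gives (-12*s^2 - 5*s + 3)/(12*s^3 + 32*s^2 + 8*s + 2)
4. sum the parallel branches H1, H2, (H3*H4), [[H5/(1+H5*H6)]/(1+[H5/(1+H5*H6)]*H7)] gives (-192*s^5 - 548*s^4 - 20*s^3 + 337*s^2 + 104*s + 19)/(48*s^5 + 164*s^4 + 116*s^3 - 2*s - 2)
That last expression is T(s); at s = 0 only the constant terms survive, so T(0) = 19/(-2) = -19/2.

Answer: -19/2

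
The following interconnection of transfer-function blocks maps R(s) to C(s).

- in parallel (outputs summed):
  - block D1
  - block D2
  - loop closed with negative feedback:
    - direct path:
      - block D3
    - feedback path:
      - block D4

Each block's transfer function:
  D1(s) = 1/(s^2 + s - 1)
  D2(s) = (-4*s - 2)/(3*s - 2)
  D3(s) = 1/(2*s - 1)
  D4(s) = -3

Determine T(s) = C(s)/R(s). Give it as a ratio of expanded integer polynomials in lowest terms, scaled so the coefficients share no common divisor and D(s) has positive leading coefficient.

The answer is (-8*s^4 + 7*s^3 + 35*s^2 - 25*s + 2)/(6*s^4 - 10*s^3 - 14*s^2 + 24*s - 8).

Reasoning:
[1] collapse the loop (D3 forward, D4 return) = 1/(2*s - 4)
[2] parallel reduction of D1, D2, [D3/(1+D3*D4)] - this is the overall T(s), already in the required normalized form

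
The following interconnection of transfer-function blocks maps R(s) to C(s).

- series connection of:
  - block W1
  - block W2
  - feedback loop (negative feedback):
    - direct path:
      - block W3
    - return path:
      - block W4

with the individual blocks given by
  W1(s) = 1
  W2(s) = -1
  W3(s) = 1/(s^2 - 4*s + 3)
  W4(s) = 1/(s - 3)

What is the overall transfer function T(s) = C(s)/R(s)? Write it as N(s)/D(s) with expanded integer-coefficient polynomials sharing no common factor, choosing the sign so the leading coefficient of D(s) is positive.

Step 1. close the feedback loop around W3, W4: (s - 3)/(s^3 - 7*s^2 + 15*s - 8)
Step 2. combine W1, W2, [W3/(1+W3*W4)] in series, giving the overall T(s)

Final answer: (3 - s)/(s^3 - 7*s^2 + 15*s - 8)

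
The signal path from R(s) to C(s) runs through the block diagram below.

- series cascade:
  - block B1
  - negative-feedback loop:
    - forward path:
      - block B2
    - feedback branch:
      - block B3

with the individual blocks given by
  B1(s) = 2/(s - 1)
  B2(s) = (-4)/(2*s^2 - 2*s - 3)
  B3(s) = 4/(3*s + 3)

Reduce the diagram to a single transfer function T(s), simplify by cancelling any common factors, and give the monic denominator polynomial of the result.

Step 1 - close the feedback loop around B2, B3 -> (-12*s - 12)/(6*s^3 - 15*s - 25)
Step 2 - reduce the series chain B1, [B2/(1+B2*B3)] -> (-24*s - 24)/(6*s^4 - 6*s^3 - 15*s^2 - 10*s + 25)
That last expression is T(s), already simplified. Scaling its denominator by 1/6 (the reciprocal of the leading coefficient) yields the monic denominator.

Answer: s^4 - s^3 - 5*s^2/2 - 5*s/3 + 25/6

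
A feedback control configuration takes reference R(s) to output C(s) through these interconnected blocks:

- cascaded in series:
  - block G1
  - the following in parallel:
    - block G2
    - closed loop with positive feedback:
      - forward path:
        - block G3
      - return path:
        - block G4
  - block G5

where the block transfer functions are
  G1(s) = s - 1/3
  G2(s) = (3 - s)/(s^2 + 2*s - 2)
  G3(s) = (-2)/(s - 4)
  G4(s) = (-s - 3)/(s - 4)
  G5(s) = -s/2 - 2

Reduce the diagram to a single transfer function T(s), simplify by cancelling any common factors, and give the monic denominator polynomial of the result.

Step 1 - collapse the loop (G3 forward, G4 return) gives (8 - 2*s)/(s^2 - 10*s + 10)
Step 2 - reduce the parallel group G2, [G3/(1-G3*G4)] gives (-3*s^3 + 17*s^2 - 20*s + 14)/(s^4 - 8*s^3 - 12*s^2 + 40*s - 20)
Step 3 - series reduction of G1, (G2+[G3/(1-G3*G4)]), G5 gives (9*s^5 - 18*s^4 - 139*s^3 + 246*s^2 - 234*s + 56)/(6*s^4 - 48*s^3 - 72*s^2 + 240*s - 120)
That last expression is T(s), already simplified. Scaling its denominator by 1/6 (the reciprocal of the leading coefficient) yields the monic denominator.

Hence the answer: s^4 - 8*s^3 - 12*s^2 + 40*s - 20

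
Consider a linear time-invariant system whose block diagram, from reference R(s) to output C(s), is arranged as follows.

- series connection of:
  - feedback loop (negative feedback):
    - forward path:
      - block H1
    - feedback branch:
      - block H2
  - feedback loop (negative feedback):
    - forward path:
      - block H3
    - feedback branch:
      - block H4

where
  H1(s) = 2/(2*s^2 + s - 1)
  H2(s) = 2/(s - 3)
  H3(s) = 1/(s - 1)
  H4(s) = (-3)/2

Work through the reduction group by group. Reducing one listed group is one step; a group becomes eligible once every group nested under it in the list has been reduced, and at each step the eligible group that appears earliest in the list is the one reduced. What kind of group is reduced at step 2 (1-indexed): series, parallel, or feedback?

Step 1 - collapse the loop (H1 forward, H2 return)
Step 2 - collapse the loop (H3 forward, H4 return)
Step 3 - multiply [H1/(1+H1*H2)], [H3/(1+H3*H4)] (series)
The group at step 2 is a feedback group.

Therefore the answer is feedback.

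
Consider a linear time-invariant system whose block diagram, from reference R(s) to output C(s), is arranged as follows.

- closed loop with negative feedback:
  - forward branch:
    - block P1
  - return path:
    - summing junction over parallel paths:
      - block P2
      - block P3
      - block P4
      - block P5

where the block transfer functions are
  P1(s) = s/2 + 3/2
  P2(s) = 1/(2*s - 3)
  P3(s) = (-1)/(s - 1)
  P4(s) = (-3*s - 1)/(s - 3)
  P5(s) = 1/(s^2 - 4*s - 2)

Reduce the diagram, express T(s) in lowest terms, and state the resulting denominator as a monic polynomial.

First reduce the diagram to T(s).

[1] parallel reduction of P2, P3, P4, P5 = (-6*s^5 + 36*s^4 - 33*s^3 - 48*s^2 + 52*s + 9)/(2*s^5 - 19*s^4 + 58*s^3 - 59*s^2 + 18)
[2] reduce the feedback loop with forward P1 and return (P2+P3+P4+P5) = (-2*s^6 + 13*s^5 - s^4 - 115*s^3 + 177*s^2 - 18*s - 54)/(6*s^6 - 22*s^5 - 37*s^4 + 31*s^3 + 210*s^2 - 165*s - 63)
The result of step 2 is T(s) in lowest terms. Its denominator has leading coefficient 6; dividing the denominator through by 6 makes it monic.

Answer: s^6 - 11*s^5/3 - 37*s^4/6 + 31*s^3/6 + 35*s^2 - 55*s/2 - 21/2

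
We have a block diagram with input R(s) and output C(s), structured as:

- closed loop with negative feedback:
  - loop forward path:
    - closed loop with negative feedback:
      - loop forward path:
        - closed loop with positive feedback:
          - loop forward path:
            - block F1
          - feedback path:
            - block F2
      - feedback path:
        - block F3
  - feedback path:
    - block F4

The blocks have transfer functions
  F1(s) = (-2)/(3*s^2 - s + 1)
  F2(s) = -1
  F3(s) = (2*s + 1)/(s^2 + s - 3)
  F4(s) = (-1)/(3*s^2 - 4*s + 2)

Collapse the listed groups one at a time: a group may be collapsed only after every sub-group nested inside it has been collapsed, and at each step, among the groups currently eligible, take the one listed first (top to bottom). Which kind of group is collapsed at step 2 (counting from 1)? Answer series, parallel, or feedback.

Reducing step by step:

Step 1 - collapse the loop (F1 forward, F2 return)
Step 2 - collapse the loop ([F1/(1-F1*F2)] forward, F3 return)
Step 3 - collapse the loop ([[F1/(1-F1*F2)]/(1+[F1/(1-F1*F2)]*F3)] forward, F4 return)
At step 2 the group reduced is feedback.

Answer: feedback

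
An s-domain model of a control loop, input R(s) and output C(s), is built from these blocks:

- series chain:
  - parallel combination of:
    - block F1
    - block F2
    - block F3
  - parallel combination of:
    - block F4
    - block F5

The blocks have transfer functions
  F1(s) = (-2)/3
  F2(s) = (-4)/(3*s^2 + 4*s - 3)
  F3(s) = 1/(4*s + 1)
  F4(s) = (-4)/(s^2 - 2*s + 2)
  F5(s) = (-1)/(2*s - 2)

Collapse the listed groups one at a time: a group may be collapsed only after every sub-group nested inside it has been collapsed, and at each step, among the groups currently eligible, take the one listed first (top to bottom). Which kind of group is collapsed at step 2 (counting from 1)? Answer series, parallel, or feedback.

Step 1 - parallel reduction of F1, F2, F3
Step 2 - reduce the parallel group F4, F5
Step 3 - combine (F1+F2+F3), (F4+F5) in series
At step 2 the group reduced is parallel.

Final answer: parallel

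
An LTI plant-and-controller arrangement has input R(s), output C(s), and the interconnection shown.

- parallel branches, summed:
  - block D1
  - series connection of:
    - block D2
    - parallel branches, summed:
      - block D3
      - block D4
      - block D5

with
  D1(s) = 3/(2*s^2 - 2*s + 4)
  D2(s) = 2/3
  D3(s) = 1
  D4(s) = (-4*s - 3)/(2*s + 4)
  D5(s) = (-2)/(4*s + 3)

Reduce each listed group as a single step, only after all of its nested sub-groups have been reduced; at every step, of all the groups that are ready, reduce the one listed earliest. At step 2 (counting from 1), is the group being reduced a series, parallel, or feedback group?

(1) sum the parallel branches D3, D4, D5
(2) combine D2, (D3+D4+D5) in series
(3) reduce the parallel group D1, (D2*(D3+D4+D5))
So the answer for step 2 is series.

Answer: series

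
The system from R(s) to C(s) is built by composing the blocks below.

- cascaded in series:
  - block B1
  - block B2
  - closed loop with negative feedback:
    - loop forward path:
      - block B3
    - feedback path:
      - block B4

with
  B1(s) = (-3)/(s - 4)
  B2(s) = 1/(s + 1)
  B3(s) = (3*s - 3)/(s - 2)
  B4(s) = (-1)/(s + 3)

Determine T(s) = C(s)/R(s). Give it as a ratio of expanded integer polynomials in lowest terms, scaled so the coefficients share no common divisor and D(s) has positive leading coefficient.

Reducing step by step:

1. close the feedback loop around B3, B4, giving (3*s^2 + 6*s - 9)/(s^2 - 2*s - 3)
2. reduce the series chain B1, B2, [B3/(1+B3*B4)]; the result is T(s) itself (integer coefficients, no common factor, positive leading denominator coefficient)

Answer: (-9*s^2 - 18*s + 27)/(s^4 - 5*s^3 - s^2 + 17*s + 12)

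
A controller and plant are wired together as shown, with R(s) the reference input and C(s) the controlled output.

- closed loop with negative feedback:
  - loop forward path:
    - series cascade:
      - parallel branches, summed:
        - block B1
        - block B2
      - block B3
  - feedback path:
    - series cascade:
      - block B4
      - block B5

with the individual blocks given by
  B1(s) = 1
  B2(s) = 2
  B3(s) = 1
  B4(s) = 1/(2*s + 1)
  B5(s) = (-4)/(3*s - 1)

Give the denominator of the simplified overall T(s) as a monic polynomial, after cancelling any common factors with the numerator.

Step 1 - add B1, B2 (parallel) -> 3
Step 2 - multiply (B1+B2), B3 (series) -> 3
Step 3 - series reduction of B4, B5 -> (-4)/(6*s^2 + s - 1)
Step 4 - collapse the loop (((B1+B2)*B3) forward, (B4*B5) return) -> (18*s^2 + 3*s - 3)/(6*s^2 + s - 13)
The result of step 4 is T(s) in lowest terms. Its denominator has leading coefficient 6; dividing the denominator through by 6 makes it monic.

Hence the answer: s^2 + s/6 - 13/6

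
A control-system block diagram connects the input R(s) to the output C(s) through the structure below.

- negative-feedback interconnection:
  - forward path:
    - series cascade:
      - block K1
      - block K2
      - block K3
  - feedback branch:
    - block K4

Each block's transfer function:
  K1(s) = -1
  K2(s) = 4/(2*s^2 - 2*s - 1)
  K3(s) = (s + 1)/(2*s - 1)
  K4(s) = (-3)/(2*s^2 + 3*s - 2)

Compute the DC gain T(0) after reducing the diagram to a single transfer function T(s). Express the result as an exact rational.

1. combine K1, K2, K3 in series; result (-4*s - 4)/(4*s^3 - 6*s^2 + 1)
2. close the feedback loop around (K1*K2*K3), K4; result (-8*s^3 - 20*s^2 - 4*s + 8)/(8*s^5 - 26*s^3 + 14*s^2 + 15*s + 10)
Step 2 gives the overall T(s). Then T(0) = 8/10 = 4/5.

Final answer: 4/5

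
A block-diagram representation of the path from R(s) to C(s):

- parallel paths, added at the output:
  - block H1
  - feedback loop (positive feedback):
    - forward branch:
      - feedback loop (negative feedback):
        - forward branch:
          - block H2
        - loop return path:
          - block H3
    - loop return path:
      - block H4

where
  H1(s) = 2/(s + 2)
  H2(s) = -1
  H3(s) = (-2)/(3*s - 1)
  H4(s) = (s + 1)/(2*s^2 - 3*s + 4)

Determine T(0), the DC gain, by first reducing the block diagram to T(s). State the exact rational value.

[1] collapse the loop (H2 forward, H3 return) = (1 - 3*s)/(3*s + 1)
[2] feedback reduction of [H2/(1+H2*H3)], H4 = (-6*s^3 + 11*s^2 - 15*s + 4)/(6*s^3 - 4*s^2 + 11*s + 3)
[3] add H1, [[H2/(1+H2*H3)]/(1-[H2/(1+H2*H3)]*H4)] (parallel) = (-6*s^4 + 11*s^3 - s^2 - 4*s + 14)/(6*s^4 + 8*s^3 + 3*s^2 + 25*s + 6)
The step-3 result is T(s). Setting s = 0: T(0) = 14/6 = 7/3.

Answer: 7/3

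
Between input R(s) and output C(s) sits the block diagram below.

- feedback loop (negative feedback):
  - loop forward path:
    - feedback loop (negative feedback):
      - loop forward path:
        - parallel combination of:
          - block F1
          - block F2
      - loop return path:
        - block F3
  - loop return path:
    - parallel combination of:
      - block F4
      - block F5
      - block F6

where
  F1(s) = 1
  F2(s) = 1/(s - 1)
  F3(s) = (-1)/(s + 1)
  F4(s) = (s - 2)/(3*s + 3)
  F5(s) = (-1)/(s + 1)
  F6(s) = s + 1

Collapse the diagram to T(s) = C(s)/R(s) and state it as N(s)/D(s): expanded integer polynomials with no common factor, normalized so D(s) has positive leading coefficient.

(1) parallel reduction of F1, F2, giving s/(s - 1)
(2) collapse the loop ((F1+F2) forward, F3 return), giving (s^2 + s)/(s^2 - s - 1)
(3) sum the parallel branches F4, F5, F6, giving (3*s^2 + 7*s - 2)/(3*s + 3)
(4) feedback reduction of [(F1+F2)/(1+(F1+F2)*F3)], (F4+F5+F6) - this is the overall T(s), already in the required normalized form

Therefore the answer is (3*s^2 + 3*s)/(3*s^3 + 10*s^2 - 5*s - 3).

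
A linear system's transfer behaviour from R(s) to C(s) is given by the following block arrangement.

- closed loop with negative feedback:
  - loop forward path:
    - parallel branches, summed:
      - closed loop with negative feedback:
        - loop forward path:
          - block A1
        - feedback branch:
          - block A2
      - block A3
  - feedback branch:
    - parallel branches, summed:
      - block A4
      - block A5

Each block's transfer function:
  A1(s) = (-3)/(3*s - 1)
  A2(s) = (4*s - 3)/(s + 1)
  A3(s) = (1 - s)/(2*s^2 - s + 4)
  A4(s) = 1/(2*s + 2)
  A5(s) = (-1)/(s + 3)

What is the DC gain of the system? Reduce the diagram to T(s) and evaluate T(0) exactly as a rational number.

Answer: -6/47

Working:
(1) close the feedback loop around A1, A2 -> (-3*s - 3)/(3*s^2 - 10*s + 8)
(2) combine [A1/(1+A1*A2)], A3 in parallel -> (-9*s^3 + 10*s^2 - 27*s - 4)/(6*s^4 - 23*s^3 + 38*s^2 - 48*s + 32)
(3) combine A4, A5 in parallel -> (1 - s)/(2*s^2 + 8*s + 6)
(4) collapse the loop (([A1/(1+A1*A2)]+A3) forward, (A4+A5) return) -> (-18*s^5 - 52*s^4 - 28*s^3 - 164*s^2 - 194*s - 24)/(12*s^6 + 2*s^5 - 63*s^4 + 51*s^3 - 55*s^2 - 55*s + 188)
DC gain: substitute s = 0 into T(s) from step 4: T(0) = -24/188 = -6/47.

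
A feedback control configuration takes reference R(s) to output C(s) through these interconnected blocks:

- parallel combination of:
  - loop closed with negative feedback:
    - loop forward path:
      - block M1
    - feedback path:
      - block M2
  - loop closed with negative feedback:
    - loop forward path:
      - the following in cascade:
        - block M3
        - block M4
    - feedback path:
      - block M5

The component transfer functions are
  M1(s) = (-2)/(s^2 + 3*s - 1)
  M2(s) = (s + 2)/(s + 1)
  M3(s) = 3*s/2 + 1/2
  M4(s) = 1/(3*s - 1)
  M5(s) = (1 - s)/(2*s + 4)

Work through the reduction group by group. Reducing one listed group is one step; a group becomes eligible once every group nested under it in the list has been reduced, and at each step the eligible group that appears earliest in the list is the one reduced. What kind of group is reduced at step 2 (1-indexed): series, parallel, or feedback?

The answer is series.

Reasoning:
1. close the feedback loop around M1, M2
2. cascade M3, M4
3. feedback reduction of (M3*M4), M5
4. sum the parallel branches [M1/(1+M1*M2)], [(M3*M4)/(1+(M3*M4)*M5)]
Step 2 collapses a series group.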